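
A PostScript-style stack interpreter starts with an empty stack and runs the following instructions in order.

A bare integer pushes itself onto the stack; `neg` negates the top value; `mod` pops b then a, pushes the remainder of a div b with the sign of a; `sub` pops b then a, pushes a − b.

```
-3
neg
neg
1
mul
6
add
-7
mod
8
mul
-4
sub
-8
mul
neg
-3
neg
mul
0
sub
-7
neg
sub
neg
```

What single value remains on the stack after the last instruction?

-3  → -3
neg → 3
neg → -3
1   → -3 1
mul → -3
6   → -3 6
add → 3
-7  → 3 -7
mod → 3
8   → 3 8
mul → 24
-4  → 24 -4
sub → 28
-8  → 28 -8
mul → -224
neg → 224
-3  → 224 -3
neg → 224 3
mul → 672
0   → 672 0
sub → 672
-7  → 672 -7
neg → 672 7
sub → 665
neg → -665

-665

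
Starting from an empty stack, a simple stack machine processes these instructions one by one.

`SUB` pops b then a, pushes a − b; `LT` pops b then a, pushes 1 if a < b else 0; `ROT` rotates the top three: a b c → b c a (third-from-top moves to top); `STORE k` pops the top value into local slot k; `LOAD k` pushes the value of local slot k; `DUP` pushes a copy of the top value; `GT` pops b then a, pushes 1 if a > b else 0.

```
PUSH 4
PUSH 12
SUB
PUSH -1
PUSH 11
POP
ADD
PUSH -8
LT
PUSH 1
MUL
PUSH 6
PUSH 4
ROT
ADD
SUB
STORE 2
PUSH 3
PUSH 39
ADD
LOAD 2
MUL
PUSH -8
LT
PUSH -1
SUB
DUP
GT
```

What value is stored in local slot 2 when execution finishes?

PUSH 4  → 4
PUSH 12 → 4 12
SUB     → -8
PUSH -1 → -8 -1
PUSH 11 → -8 -1 11
POP     → -8 -1
ADD     → -9
PUSH -8 → -9 -8
LT      → 1
PUSH 1  → 1 1
MUL     → 1
PUSH 6  → 1 6
PUSH 4  → 1 6 4
ROT     → 6 4 1
ADD     → 6 5
SUB     → 1
STORE 2 → (empty)
PUSH 3  → 3
PUSH 39 → 3 39
ADD     → 42
LOAD 2  → 42 1
MUL     → 42
PUSH -8 → 42 -8
LT      → 0
PUSH -1 → 0 -1
SUB     → 1
DUP     → 1 1
GT      → 0

1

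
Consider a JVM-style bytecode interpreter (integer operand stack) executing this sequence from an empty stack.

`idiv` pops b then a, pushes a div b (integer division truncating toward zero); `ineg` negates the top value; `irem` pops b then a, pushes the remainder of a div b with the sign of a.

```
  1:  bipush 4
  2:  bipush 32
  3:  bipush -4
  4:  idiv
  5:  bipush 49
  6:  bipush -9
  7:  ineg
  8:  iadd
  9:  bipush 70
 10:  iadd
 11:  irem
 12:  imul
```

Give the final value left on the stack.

-32

bipush 4  -> [4]
bipush 32 -> [4, 32]
bipush -4 -> [4, 32, -4]
idiv      -> [4, -8]
bipush 49 -> [4, -8, 49]
bipush -9 -> [4, -8, 49, -9]
ineg      -> [4, -8, 49, 9]
iadd      -> [4, -8, 58]
bipush 70 -> [4, -8, 58, 70]
iadd      -> [4, -8, 128]
irem      -> [4, -8]
imul      -> [-32]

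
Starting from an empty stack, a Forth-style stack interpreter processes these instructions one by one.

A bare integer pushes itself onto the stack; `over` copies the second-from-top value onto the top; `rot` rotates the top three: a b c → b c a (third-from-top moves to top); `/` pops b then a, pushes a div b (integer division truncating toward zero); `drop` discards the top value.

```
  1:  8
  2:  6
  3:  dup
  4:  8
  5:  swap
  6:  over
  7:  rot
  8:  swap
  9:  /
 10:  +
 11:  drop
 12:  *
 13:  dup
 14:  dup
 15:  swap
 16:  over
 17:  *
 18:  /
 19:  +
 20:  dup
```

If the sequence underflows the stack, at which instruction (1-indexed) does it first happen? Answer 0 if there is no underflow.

0

8    -> 8
6    -> 8 6
dup  -> 8 6 6
8    -> 8 6 6 8
swap -> 8 6 8 6
over -> 8 6 8 6 8
rot  -> 8 6 6 8 8
swap -> 8 6 6 8 8
/    -> 8 6 6 1
+    -> 8 6 7
drop -> 8 6
*    -> 48
dup  -> 48 48
dup  -> 48 48 48
swap -> 48 48 48
over -> 48 48 48 48
*    -> 48 48 2304
/    -> 48 0
+    -> 48
dup  -> 48 48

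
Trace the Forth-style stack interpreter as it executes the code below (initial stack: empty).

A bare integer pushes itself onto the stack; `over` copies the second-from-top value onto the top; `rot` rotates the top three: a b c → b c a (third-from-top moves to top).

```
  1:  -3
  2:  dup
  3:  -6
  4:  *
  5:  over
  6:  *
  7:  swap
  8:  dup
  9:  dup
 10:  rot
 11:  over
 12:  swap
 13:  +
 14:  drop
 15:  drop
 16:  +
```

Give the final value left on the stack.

-3   : [-3]
dup  : [-3, -3]
-6   : [-3, -3, -6]
*    : [-3, 18]
over : [-3, 18, -3]
*    : [-3, -54]
swap : [-54, -3]
dup  : [-54, -3, -3]
dup  : [-54, -3, -3, -3]
rot  : [-54, -3, -3, -3]
over : [-54, -3, -3, -3, -3]
swap : [-54, -3, -3, -3, -3]
+    : [-54, -3, -3, -6]
drop : [-54, -3, -3]
drop : [-54, -3]
+    : [-57]

-57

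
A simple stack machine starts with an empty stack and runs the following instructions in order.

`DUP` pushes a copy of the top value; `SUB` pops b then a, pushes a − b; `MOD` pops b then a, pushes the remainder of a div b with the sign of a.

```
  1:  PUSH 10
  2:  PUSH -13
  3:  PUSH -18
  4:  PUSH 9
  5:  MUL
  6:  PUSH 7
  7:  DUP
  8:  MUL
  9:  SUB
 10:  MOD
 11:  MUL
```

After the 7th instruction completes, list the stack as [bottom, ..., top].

[10, -13, -162, 7, 7]

PUSH 10  → [10]
PUSH -13 → [10, -13]
PUSH -18 → [10, -13, -18]
PUSH 9   → [10, -13, -18, 9]
MUL      → [10, -13, -162]
PUSH 7   → [10, -13, -162, 7]
DUP      → [10, -13, -162, 7, 7]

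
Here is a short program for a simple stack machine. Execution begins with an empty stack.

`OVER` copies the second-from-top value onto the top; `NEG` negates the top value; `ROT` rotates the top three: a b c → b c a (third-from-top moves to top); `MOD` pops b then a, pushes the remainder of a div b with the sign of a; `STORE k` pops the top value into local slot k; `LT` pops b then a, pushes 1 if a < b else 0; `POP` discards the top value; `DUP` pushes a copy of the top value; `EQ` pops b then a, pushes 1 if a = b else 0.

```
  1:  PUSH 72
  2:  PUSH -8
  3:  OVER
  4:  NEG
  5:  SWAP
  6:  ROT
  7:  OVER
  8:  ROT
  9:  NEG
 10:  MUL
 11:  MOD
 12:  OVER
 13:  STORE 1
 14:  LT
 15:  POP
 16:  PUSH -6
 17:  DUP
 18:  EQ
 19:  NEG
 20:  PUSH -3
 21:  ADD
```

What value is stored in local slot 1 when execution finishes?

PUSH 72  [72]
PUSH -8  [72, -8]
OVER     [72, -8, 72]
NEG      [72, -8, -72]
SWAP     [72, -72, -8]
ROT      [-72, -8, 72]
OVER     [-72, -8, 72, -8]
ROT      [-72, 72, -8, -8]
NEG      [-72, 72, -8, 8]
MUL      [-72, 72, -64]
MOD      [-72, 8]
OVER     [-72, 8, -72]
STORE 1  [-72, 8]
LT       [1]
POP      []
PUSH -6  [-6]
DUP      [-6, -6]
EQ       [1]
NEG      [-1]
PUSH -3  [-1, -3]
ADD      [-4]

-72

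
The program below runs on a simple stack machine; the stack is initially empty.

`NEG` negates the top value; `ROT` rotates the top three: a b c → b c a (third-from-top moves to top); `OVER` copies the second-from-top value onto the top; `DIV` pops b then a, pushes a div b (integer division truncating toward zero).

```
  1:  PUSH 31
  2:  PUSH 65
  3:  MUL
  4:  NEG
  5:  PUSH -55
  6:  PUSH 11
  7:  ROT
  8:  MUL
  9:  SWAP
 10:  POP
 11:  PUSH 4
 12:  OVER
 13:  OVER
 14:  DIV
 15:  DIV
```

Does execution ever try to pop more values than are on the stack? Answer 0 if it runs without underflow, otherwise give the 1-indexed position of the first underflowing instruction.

0

PUSH 31  → 31
PUSH 65  → 31 65
MUL      → 2015
NEG      → -2015
PUSH -55 → -2015 -55
PUSH 11  → -2015 -55 11
ROT      → -55 11 -2015
MUL      → -55 -22165
SWAP     → -22165 -55
POP      → -22165
PUSH 4   → -22165 4
OVER     → -22165 4 -22165
OVER     → -22165 4 -22165 4
DIV      → -22165 4 -5541
DIV      → -22165 0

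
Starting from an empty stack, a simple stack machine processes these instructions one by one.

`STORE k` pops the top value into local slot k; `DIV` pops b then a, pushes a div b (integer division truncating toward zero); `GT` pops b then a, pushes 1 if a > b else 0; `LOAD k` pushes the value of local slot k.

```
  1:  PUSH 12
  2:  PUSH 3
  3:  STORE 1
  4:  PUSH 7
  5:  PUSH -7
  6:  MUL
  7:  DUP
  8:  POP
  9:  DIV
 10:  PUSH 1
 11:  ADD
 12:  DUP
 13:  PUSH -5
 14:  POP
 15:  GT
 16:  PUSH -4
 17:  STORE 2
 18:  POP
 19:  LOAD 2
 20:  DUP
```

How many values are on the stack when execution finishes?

PUSH 12 : 12
PUSH 3  : 12 3
STORE 1 : 12
PUSH 7  : 12 7
PUSH -7 : 12 7 -7
MUL     : 12 -49
DUP     : 12 -49 -49
POP     : 12 -49
DIV     : 0
PUSH 1  : 0 1
ADD     : 1
DUP     : 1 1
PUSH -5 : 1 1 -5
POP     : 1 1
GT      : 0
PUSH -4 : 0 -4
STORE 2 : 0
POP     : (empty)
LOAD 2  : -4
DUP     : -4 -4

2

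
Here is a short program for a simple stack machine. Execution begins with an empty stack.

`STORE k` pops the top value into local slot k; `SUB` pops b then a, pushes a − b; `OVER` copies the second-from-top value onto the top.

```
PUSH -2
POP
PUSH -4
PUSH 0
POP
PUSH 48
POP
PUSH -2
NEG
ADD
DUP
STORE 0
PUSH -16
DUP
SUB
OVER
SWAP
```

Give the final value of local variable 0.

PUSH -2  -> [-2]
POP      -> []
PUSH -4  -> [-4]
PUSH 0   -> [-4, 0]
POP      -> [-4]
PUSH 48  -> [-4, 48]
POP      -> [-4]
PUSH -2  -> [-4, -2]
NEG      -> [-4, 2]
ADD      -> [-2]
DUP      -> [-2, -2]
STORE 0  -> [-2]
PUSH -16 -> [-2, -16]
DUP      -> [-2, -16, -16]
SUB      -> [-2, 0]
OVER     -> [-2, 0, -2]
SWAP     -> [-2, -2, 0]

-2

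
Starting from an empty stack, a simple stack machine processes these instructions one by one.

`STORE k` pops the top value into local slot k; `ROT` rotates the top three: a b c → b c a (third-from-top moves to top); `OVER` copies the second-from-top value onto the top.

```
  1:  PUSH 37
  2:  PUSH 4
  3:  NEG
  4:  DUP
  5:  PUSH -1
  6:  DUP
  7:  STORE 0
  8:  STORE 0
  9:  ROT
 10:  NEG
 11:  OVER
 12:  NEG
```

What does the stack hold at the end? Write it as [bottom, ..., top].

PUSH 37  37
PUSH 4   37 4
NEG      37 -4
DUP      37 -4 -4
PUSH -1  37 -4 -4 -1
DUP      37 -4 -4 -1 -1
STORE 0  37 -4 -4 -1
STORE 0  37 -4 -4
ROT      -4 -4 37
NEG      -4 -4 -37
OVER     -4 -4 -37 -4
NEG      -4 -4 -37 4

[-4, -4, -37, 4]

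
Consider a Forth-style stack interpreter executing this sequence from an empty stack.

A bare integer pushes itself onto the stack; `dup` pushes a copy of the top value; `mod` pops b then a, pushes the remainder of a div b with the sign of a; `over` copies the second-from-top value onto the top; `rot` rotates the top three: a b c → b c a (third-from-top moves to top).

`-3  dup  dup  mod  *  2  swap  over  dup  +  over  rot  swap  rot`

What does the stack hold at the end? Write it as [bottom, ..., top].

-3    [-3]
dup   [-3, -3]
dup   [-3, -3, -3]
mod   [-3, 0]
*     [0]
2     [0, 2]
swap  [2, 0]
over  [2, 0, 2]
dup   [2, 0, 2, 2]
+     [2, 0, 4]
over  [2, 0, 4, 0]
rot   [2, 4, 0, 0]
swap  [2, 4, 0, 0]
rot   [2, 0, 0, 4]

[2, 0, 0, 4]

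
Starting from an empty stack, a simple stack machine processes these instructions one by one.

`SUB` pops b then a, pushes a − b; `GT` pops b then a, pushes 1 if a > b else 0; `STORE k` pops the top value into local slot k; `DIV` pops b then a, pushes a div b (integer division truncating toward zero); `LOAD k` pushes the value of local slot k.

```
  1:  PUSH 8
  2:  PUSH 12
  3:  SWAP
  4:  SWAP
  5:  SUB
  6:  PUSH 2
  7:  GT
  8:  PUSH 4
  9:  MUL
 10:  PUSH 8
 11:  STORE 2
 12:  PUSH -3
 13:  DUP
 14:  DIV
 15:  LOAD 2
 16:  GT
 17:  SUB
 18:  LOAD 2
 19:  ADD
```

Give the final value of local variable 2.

8

PUSH 8   8
PUSH 12  8 12
SWAP     12 8
SWAP     8 12
SUB      -4
PUSH 2   -4 2
GT       0
PUSH 4   0 4
MUL      0
PUSH 8   0 8
STORE 2  0
PUSH -3  0 -3
DUP      0 -3 -3
DIV      0 1
LOAD 2   0 1 8
GT       0 0
SUB      0
LOAD 2   0 8
ADD      8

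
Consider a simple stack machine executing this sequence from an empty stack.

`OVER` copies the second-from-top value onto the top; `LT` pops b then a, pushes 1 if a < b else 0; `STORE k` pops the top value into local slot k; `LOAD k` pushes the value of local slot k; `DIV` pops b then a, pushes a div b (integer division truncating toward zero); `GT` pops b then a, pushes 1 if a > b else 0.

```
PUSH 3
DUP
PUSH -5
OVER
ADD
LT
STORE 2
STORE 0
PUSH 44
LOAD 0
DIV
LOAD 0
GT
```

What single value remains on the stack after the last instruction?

PUSH 3  : [3]
DUP     : [3, 3]
PUSH -5 : [3, 3, -5]
OVER    : [3, 3, -5, 3]
ADD     : [3, 3, -2]
LT      : [3, 0]
STORE 2 : [3]
STORE 0 : []
PUSH 44 : [44]
LOAD 0  : [44, 3]
DIV     : [14]
LOAD 0  : [14, 3]
GT      : [1]

1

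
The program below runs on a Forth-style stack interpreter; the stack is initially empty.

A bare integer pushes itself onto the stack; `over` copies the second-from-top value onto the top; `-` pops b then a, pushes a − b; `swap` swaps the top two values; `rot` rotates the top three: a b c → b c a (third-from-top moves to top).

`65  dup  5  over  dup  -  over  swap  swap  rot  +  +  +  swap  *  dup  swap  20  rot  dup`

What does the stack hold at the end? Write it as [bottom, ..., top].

[4875, 20, 4875, 4875]

65    [65]
dup   [65, 65]
5     [65, 65, 5]
over  [65, 65, 5, 65]
dup   [65, 65, 5, 65, 65]
-     [65, 65, 5, 0]
over  [65, 65, 5, 0, 5]
swap  [65, 65, 5, 5, 0]
swap  [65, 65, 5, 0, 5]
rot   [65, 65, 0, 5, 5]
+     [65, 65, 0, 10]
+     [65, 65, 10]
+     [65, 75]
swap  [75, 65]
*     [4875]
dup   [4875, 4875]
swap  [4875, 4875]
20    [4875, 4875, 20]
rot   [4875, 20, 4875]
dup   [4875, 20, 4875, 4875]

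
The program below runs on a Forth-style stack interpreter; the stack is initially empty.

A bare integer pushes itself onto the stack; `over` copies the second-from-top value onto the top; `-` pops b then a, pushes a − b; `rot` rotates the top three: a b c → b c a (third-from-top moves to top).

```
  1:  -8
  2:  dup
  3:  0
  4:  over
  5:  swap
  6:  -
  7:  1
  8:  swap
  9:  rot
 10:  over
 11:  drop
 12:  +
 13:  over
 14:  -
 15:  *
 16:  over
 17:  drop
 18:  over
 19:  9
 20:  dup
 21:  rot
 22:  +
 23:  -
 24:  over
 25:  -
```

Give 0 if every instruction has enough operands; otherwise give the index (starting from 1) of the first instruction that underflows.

0

-8    -8
dup   -8 -8
0     -8 -8 0
over  -8 -8 0 -8
swap  -8 -8 -8 0
-     -8 -8 -8
1     -8 -8 -8 1
swap  -8 -8 1 -8
rot   -8 1 -8 -8
over  -8 1 -8 -8 -8
drop  -8 1 -8 -8
+     -8 1 -16
over  -8 1 -16 1
-     -8 1 -17
*     -8 -17
over  -8 -17 -8
drop  -8 -17
over  -8 -17 -8
9     -8 -17 -8 9
dup   -8 -17 -8 9 9
rot   -8 -17 9 9 -8
+     -8 -17 9 1
-     -8 -17 8
over  -8 -17 8 -17
-     -8 -17 25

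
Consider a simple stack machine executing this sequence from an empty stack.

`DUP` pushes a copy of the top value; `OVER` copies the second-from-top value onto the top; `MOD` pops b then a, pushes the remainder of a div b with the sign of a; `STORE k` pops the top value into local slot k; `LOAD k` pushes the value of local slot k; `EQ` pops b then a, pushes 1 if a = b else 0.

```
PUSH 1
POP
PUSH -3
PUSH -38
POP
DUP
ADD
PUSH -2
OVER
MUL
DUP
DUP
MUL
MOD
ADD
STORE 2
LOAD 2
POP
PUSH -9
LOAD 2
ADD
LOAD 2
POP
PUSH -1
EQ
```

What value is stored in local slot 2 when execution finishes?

PUSH 1   → 1
POP      → (empty)
PUSH -3  → -3
PUSH -38 → -3 -38
POP      → -3
DUP      → -3 -3
ADD      → -6
PUSH -2  → -6 -2
OVER     → -6 -2 -6
MUL      → -6 12
DUP      → -6 12 12
DUP      → -6 12 12 12
MUL      → -6 12 144
MOD      → -6 12
ADD      → 6
STORE 2  → (empty)
LOAD 2   → 6
POP      → (empty)
PUSH -9  → -9
LOAD 2   → -9 6
ADD      → -3
LOAD 2   → -3 6
POP      → -3
PUSH -1  → -3 -1
EQ       → 0

6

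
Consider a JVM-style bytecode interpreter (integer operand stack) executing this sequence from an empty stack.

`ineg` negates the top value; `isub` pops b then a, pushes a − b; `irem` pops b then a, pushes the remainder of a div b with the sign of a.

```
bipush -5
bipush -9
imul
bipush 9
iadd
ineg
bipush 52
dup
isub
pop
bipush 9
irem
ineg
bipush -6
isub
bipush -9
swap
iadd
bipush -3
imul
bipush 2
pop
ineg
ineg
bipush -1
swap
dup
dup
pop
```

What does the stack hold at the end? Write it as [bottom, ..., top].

bipush -5 -> -5
bipush -9 -> -5 -9
imul      -> 45
bipush 9  -> 45 9
iadd      -> 54
ineg      -> -54
bipush 52 -> -54 52
dup       -> -54 52 52
isub      -> -54 0
pop       -> -54
bipush 9  -> -54 9
irem      -> 0
ineg      -> 0
bipush -6 -> 0 -6
isub      -> 6
bipush -9 -> 6 -9
swap      -> -9 6
iadd      -> -3
bipush -3 -> -3 -3
imul      -> 9
bipush 2  -> 9 2
pop       -> 9
ineg      -> -9
ineg      -> 9
bipush -1 -> 9 -1
swap      -> -1 9
dup       -> -1 9 9
dup       -> -1 9 9 9
pop       -> -1 9 9

[-1, 9, 9]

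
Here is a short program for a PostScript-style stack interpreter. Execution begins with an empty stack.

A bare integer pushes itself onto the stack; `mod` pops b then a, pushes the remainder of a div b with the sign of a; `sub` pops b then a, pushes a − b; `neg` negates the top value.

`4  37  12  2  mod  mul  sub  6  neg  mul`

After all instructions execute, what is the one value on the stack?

4    [4]
37   [4, 37]
12   [4, 37, 12]
2    [4, 37, 12, 2]
mod  [4, 37, 0]
mul  [4, 0]
sub  [4]
6    [4, 6]
neg  [4, -6]
mul  [-24]

-24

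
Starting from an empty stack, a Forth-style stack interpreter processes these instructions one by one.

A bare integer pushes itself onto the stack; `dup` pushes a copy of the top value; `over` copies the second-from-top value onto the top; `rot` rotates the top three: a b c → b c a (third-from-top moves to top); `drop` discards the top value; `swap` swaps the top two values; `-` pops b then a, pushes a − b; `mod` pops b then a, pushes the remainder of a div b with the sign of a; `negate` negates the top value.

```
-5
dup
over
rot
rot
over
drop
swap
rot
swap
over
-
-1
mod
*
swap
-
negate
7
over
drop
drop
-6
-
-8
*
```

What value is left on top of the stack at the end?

-5     : -5
dup    : -5 -5
over   : -5 -5 -5
rot    : -5 -5 -5
rot    : -5 -5 -5
over   : -5 -5 -5 -5
drop   : -5 -5 -5
swap   : -5 -5 -5
rot    : -5 -5 -5
swap   : -5 -5 -5
over   : -5 -5 -5 -5
-      : -5 -5 0
-1     : -5 -5 0 -1
mod    : -5 -5 0
*      : -5 0
swap   : 0 -5
-      : 5
negate : -5
7      : -5 7
over   : -5 7 -5
drop   : -5 7
drop   : -5
-6     : -5 -6
-      : 1
-8     : 1 -8
*      : -8

-8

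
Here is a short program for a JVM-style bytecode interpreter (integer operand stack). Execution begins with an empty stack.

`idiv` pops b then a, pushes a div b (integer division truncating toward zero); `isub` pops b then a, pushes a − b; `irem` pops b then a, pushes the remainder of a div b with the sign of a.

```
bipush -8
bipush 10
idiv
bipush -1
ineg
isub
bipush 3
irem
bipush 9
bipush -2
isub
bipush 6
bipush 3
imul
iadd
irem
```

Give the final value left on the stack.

bipush -8  [-8]
bipush 10  [-8, 10]
idiv       [0]
bipush -1  [0, -1]
ineg       [0, 1]
isub       [-1]
bipush 3   [-1, 3]
irem       [-1]
bipush 9   [-1, 9]
bipush -2  [-1, 9, -2]
isub       [-1, 11]
bipush 6   [-1, 11, 6]
bipush 3   [-1, 11, 6, 3]
imul       [-1, 11, 18]
iadd       [-1, 29]
irem       [-1]

-1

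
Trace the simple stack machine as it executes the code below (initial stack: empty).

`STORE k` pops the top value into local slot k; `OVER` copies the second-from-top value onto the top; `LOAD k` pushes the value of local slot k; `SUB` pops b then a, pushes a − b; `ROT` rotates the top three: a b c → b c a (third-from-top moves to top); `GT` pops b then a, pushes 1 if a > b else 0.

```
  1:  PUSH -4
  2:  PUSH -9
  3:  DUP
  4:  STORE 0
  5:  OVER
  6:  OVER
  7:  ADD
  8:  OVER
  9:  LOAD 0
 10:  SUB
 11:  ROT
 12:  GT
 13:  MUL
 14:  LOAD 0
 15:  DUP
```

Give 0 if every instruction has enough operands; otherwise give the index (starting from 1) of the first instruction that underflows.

0

PUSH -4  -4
PUSH -9  -4 -9
DUP      -4 -9 -9
STORE 0  -4 -9
OVER     -4 -9 -4
OVER     -4 -9 -4 -9
ADD      -4 -9 -13
OVER     -4 -9 -13 -9
LOAD 0   -4 -9 -13 -9 -9
SUB      -4 -9 -13 0
ROT      -4 -13 0 -9
GT       -4 -13 1
MUL      -4 -13
LOAD 0   -4 -13 -9
DUP      -4 -13 -9 -9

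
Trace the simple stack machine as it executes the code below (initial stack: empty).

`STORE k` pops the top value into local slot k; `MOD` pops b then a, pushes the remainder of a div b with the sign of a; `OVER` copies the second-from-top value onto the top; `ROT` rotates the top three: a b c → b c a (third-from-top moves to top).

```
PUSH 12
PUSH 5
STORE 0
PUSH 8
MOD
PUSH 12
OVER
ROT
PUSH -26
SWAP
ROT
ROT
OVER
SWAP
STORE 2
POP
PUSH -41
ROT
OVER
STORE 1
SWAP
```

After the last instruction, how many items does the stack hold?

PUSH 12   12
PUSH 5    12 5
STORE 0   12
PUSH 8    12 8
MOD       4
PUSH 12   4 12
OVER      4 12 4
ROT       12 4 4
PUSH -26  12 4 4 -26
SWAP      12 4 -26 4
ROT       12 -26 4 4
ROT       12 4 4 -26
OVER      12 4 4 -26 4
SWAP      12 4 4 4 -26
STORE 2   12 4 4 4
POP       12 4 4
PUSH -41  12 4 4 -41
ROT       12 4 -41 4
OVER      12 4 -41 4 -41
STORE 1   12 4 -41 4
SWAP      12 4 4 -41

4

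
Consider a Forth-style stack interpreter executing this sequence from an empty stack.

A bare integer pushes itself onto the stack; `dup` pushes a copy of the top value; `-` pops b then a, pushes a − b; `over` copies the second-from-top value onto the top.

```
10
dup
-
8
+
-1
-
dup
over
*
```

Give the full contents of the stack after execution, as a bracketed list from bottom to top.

[9, 81]

10   : 10
dup  : 10 10
-    : 0
8    : 0 8
+    : 8
-1   : 8 -1
-    : 9
dup  : 9 9
over : 9 9 9
*    : 9 81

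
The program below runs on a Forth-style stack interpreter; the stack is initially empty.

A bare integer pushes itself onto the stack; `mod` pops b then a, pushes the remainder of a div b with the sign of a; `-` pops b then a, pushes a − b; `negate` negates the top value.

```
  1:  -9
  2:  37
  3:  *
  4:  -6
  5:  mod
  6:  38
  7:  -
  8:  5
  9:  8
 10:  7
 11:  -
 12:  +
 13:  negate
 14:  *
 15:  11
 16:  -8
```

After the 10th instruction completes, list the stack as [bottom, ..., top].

[-41, 5, 8, 7]

-9   [-9]
37   [-9, 37]
*    [-333]
-6   [-333, -6]
mod  [-3]
38   [-3, 38]
-    [-41]
5    [-41, 5]
8    [-41, 5, 8]
7    [-41, 5, 8, 7]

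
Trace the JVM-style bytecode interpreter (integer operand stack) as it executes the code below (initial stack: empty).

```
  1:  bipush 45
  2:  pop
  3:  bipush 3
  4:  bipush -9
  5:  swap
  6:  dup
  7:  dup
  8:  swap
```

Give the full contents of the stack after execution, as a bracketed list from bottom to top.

bipush 45 : [45]
pop       : []
bipush 3  : [3]
bipush -9 : [3, -9]
swap      : [-9, 3]
dup       : [-9, 3, 3]
dup       : [-9, 3, 3, 3]
swap      : [-9, 3, 3, 3]

[-9, 3, 3, 3]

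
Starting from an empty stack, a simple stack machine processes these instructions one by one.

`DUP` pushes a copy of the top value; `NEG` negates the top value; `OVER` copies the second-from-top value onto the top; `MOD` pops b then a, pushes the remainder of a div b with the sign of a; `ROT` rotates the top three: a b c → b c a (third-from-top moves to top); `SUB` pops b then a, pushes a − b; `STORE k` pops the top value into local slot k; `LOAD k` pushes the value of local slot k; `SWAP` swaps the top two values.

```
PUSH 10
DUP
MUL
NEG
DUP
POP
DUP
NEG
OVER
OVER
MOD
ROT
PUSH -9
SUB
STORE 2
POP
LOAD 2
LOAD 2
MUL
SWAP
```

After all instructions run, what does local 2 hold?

PUSH 10 : [10]
DUP     : [10, 10]
MUL     : [100]
NEG     : [-100]
DUP     : [-100, -100]
POP     : [-100]
DUP     : [-100, -100]
NEG     : [-100, 100]
OVER    : [-100, 100, -100]
OVER    : [-100, 100, -100, 100]
MOD     : [-100, 100, 0]
ROT     : [100, 0, -100]
PUSH -9 : [100, 0, -100, -9]
SUB     : [100, 0, -91]
STORE 2 : [100, 0]
POP     : [100]
LOAD 2  : [100, -91]
LOAD 2  : [100, -91, -91]
MUL     : [100, 8281]
SWAP    : [8281, 100]

-91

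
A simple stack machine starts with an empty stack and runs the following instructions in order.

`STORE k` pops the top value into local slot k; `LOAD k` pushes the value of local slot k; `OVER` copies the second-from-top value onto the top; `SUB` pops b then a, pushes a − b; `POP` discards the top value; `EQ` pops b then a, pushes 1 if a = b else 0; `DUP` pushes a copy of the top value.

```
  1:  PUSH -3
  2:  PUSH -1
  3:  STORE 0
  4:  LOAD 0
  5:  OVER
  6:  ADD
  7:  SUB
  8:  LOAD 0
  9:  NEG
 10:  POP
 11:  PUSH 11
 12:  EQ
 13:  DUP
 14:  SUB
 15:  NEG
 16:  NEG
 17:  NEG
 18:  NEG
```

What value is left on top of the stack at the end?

0

PUSH -3 -> [-3]
PUSH -1 -> [-3, -1]
STORE 0 -> [-3]
LOAD 0  -> [-3, -1]
OVER    -> [-3, -1, -3]
ADD     -> [-3, -4]
SUB     -> [1]
LOAD 0  -> [1, -1]
NEG     -> [1, 1]
POP     -> [1]
PUSH 11 -> [1, 11]
EQ      -> [0]
DUP     -> [0, 0]
SUB     -> [0]
NEG     -> [0]
NEG     -> [0]
NEG     -> [0]
NEG     -> [0]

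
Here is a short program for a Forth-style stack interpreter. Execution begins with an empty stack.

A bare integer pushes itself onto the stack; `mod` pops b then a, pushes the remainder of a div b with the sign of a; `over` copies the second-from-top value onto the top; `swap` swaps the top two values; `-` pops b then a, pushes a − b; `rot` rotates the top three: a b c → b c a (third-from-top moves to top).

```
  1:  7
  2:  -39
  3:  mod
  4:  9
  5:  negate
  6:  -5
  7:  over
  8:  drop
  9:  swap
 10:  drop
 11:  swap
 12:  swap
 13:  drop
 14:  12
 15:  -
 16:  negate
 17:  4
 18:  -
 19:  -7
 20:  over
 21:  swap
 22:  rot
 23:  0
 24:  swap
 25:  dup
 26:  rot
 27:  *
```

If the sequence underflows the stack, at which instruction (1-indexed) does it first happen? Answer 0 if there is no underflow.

7      → [7]
-39    → [7, -39]
mod    → [7]
9      → [7, 9]
negate → [7, -9]
-5     → [7, -9, -5]
over   → [7, -9, -5, -9]
drop   → [7, -9, -5]
swap   → [7, -5, -9]
drop   → [7, -5]
swap   → [-5, 7]
swap   → [7, -5]
drop   → [7]
12     → [7, 12]
-      → [-5]
negate → [5]
4      → [5, 4]
-      → [1]
-7     → [1, -7]
over   → [1, -7, 1]
swap   → [1, 1, -7]
rot    → [1, -7, 1]
0      → [1, -7, 1, 0]
swap   → [1, -7, 0, 1]
dup    → [1, -7, 0, 1, 1]
rot    → [1, -7, 1, 1, 0]
*      → [1, -7, 1, 0]

0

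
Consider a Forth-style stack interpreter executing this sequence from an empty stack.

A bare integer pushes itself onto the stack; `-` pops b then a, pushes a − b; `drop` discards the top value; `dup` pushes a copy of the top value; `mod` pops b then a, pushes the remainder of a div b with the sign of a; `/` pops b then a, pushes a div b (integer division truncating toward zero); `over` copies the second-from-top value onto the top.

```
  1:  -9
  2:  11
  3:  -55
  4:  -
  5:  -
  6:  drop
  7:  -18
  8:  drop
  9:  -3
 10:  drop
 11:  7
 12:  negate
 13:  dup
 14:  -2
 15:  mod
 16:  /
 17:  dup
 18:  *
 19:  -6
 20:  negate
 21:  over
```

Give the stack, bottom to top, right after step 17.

-9     : [-9]
11     : [-9, 11]
-55    : [-9, 11, -55]
-      : [-9, 66]
-      : [-75]
drop   : []
-18    : [-18]
drop   : []
-3     : [-3]
drop   : []
7      : [7]
negate : [-7]
dup    : [-7, -7]
-2     : [-7, -7, -2]
mod    : [-7, -1]
/      : [7]
dup    : [7, 7]

[7, 7]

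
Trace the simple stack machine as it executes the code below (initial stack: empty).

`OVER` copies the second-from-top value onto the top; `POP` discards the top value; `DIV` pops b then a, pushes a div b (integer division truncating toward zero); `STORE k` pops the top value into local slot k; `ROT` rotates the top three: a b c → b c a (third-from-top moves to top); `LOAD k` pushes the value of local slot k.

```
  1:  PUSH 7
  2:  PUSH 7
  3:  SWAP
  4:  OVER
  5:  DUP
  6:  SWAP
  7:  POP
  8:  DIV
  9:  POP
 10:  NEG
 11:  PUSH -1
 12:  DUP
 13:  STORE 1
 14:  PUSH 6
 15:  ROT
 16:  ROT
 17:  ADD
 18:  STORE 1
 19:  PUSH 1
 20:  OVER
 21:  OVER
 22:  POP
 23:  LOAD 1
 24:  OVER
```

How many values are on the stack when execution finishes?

5

PUSH 7  : [7]
PUSH 7  : [7, 7]
SWAP    : [7, 7]
OVER    : [7, 7, 7]
DUP     : [7, 7, 7, 7]
SWAP    : [7, 7, 7, 7]
POP     : [7, 7, 7]
DIV     : [7, 1]
POP     : [7]
NEG     : [-7]
PUSH -1 : [-7, -1]
DUP     : [-7, -1, -1]
STORE 1 : [-7, -1]
PUSH 6  : [-7, -1, 6]
ROT     : [-1, 6, -7]
ROT     : [6, -7, -1]
ADD     : [6, -8]
STORE 1 : [6]
PUSH 1  : [6, 1]
OVER    : [6, 1, 6]
OVER    : [6, 1, 6, 1]
POP     : [6, 1, 6]
LOAD 1  : [6, 1, 6, -8]
OVER    : [6, 1, 6, -8, 6]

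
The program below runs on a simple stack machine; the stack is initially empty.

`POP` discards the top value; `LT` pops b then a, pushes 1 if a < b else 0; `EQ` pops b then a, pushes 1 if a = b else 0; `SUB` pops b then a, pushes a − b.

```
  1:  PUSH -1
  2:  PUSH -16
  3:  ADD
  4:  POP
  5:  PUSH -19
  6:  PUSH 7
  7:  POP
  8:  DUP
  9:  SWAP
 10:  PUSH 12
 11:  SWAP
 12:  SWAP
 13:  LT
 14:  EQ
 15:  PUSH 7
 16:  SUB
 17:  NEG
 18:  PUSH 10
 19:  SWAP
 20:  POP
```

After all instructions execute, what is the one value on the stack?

PUSH -1  -> -1
PUSH -16 -> -1 -16
ADD      -> -17
POP      -> (empty)
PUSH -19 -> -19
PUSH 7   -> -19 7
POP      -> -19
DUP      -> -19 -19
SWAP     -> -19 -19
PUSH 12  -> -19 -19 12
SWAP     -> -19 12 -19
SWAP     -> -19 -19 12
LT       -> -19 1
EQ       -> 0
PUSH 7   -> 0 7
SUB      -> -7
NEG      -> 7
PUSH 10  -> 7 10
SWAP     -> 10 7
POP      -> 10

10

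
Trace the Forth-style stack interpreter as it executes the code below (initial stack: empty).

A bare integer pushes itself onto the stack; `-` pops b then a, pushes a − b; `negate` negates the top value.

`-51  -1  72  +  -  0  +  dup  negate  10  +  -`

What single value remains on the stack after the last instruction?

-51    : -51
-1     : -51 -1
72     : -51 -1 72
+      : -51 71
-      : -122
0      : -122 0
+      : -122
dup    : -122 -122
negate : -122 122
10     : -122 122 10
+      : -122 132
-      : -254

-254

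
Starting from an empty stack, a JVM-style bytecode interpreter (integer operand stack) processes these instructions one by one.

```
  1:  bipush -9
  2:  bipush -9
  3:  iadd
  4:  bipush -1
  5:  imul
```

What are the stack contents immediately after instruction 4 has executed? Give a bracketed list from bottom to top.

[-18, -1]

bipush -9 → -9
bipush -9 → -9 -9
iadd      → -18
bipush -1 → -18 -1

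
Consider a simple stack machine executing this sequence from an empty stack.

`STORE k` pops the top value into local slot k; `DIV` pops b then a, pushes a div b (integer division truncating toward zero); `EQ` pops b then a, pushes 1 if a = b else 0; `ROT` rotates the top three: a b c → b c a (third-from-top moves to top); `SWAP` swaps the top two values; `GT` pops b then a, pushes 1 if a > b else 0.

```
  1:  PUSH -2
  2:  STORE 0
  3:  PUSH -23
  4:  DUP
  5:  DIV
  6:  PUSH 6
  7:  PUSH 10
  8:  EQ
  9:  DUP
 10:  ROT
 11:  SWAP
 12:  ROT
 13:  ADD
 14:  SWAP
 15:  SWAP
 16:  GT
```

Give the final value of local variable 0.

-2

PUSH -2  : [-2]
STORE 0  : []
PUSH -23 : [-23]
DUP      : [-23, -23]
DIV      : [1]
PUSH 6   : [1, 6]
PUSH 10  : [1, 6, 10]
EQ       : [1, 0]
DUP      : [1, 0, 0]
ROT      : [0, 0, 1]
SWAP     : [0, 1, 0]
ROT      : [1, 0, 0]
ADD      : [1, 0]
SWAP     : [0, 1]
SWAP     : [1, 0]
GT       : [1]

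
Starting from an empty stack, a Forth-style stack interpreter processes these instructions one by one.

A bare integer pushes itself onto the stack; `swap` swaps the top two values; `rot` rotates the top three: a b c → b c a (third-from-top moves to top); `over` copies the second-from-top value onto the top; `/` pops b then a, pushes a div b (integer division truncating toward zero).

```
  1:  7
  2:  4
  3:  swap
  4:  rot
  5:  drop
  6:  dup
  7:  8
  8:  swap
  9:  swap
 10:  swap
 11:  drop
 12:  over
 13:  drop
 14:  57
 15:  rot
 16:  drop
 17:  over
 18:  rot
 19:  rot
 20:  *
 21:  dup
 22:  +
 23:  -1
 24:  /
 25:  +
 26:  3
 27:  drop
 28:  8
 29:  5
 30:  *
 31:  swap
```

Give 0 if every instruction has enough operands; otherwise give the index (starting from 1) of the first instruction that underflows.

4

7    : [7]
4    : [7, 4]
swap : [4, 7]
rot  — needs 3 operands, stack has 2 → underflow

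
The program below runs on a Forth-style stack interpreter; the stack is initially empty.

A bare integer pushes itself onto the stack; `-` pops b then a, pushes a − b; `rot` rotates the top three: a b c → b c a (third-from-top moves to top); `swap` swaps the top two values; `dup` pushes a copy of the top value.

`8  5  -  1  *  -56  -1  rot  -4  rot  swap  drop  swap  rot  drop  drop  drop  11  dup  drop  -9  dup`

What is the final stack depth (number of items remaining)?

8    → 8
5    → 8 5
-    → 3
1    → 3 1
*    → 3
-56  → 3 -56
-1   → 3 -56 -1
rot  → -56 -1 3
-4   → -56 -1 3 -4
rot  → -56 3 -4 -1
swap → -56 3 -1 -4
drop → -56 3 -1
swap → -56 -1 3
rot  → -1 3 -56
drop → -1 3
drop → -1
drop → (empty)
11   → 11
dup  → 11 11
drop → 11
-9   → 11 -9
dup  → 11 -9 -9

3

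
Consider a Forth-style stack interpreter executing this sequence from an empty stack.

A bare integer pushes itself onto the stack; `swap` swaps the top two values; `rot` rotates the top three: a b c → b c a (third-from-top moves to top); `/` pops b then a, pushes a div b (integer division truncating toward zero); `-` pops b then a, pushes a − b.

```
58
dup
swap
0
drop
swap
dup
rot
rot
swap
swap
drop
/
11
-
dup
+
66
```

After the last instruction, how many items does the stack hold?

58   → [58]
dup  → [58, 58]
swap → [58, 58]
0    → [58, 58, 0]
drop → [58, 58]
swap → [58, 58]
dup  → [58, 58, 58]
rot  → [58, 58, 58]
rot  → [58, 58, 58]
swap → [58, 58, 58]
swap → [58, 58, 58]
drop → [58, 58]
/    → [1]
11   → [1, 11]
-    → [-10]
dup  → [-10, -10]
+    → [-20]
66   → [-20, 66]

2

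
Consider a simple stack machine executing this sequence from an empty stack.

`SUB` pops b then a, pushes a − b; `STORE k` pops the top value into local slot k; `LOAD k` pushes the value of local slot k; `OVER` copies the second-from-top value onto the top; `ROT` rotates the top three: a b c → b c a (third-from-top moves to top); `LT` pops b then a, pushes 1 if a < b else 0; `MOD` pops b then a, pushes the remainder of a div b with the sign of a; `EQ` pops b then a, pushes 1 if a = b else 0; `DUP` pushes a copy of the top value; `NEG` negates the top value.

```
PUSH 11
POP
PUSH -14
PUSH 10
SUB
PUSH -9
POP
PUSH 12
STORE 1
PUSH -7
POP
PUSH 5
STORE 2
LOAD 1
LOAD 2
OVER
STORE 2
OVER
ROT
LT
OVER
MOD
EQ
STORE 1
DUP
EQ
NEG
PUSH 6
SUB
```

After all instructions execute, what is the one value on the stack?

PUSH 11  : [11]
POP      : []
PUSH -14 : [-14]
PUSH 10  : [-14, 10]
SUB      : [-24]
PUSH -9  : [-24, -9]
POP      : [-24]
PUSH 12  : [-24, 12]
STORE 1  : [-24]
PUSH -7  : [-24, -7]
POP      : [-24]
PUSH 5   : [-24, 5]
STORE 2  : [-24]
LOAD 1   : [-24, 12]
LOAD 2   : [-24, 12, 5]
OVER     : [-24, 12, 5, 12]
STORE 2  : [-24, 12, 5]
OVER     : [-24, 12, 5, 12]
ROT      : [-24, 5, 12, 12]
LT       : [-24, 5, 0]
OVER     : [-24, 5, 0, 5]
MOD      : [-24, 5, 0]
EQ       : [-24, 0]
STORE 1  : [-24]
DUP      : [-24, -24]
EQ       : [1]
NEG      : [-1]
PUSH 6   : [-1, 6]
SUB      : [-7]

-7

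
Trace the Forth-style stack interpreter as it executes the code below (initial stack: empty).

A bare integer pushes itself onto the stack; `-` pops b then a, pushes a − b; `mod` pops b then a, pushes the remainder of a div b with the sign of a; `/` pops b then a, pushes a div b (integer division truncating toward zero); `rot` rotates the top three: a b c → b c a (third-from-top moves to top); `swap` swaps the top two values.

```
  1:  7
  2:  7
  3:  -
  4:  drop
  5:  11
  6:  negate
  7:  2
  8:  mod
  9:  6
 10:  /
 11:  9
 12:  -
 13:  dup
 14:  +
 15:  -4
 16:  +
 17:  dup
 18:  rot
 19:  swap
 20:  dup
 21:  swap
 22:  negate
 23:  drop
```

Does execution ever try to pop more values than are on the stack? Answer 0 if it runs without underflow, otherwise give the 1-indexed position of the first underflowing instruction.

18

7       [7]
7       [7, 7]
-       [0]
drop    []
11      [11]
negate  [-11]
2       [-11, 2]
mod     [-1]
6       [-1, 6]
/       [0]
9       [0, 9]
-       [-9]
dup     [-9, -9]
+       [-18]
-4      [-18, -4]
+       [-22]
dup     [-22, -22]
rot  — needs 3 operands, stack has 2 → underflow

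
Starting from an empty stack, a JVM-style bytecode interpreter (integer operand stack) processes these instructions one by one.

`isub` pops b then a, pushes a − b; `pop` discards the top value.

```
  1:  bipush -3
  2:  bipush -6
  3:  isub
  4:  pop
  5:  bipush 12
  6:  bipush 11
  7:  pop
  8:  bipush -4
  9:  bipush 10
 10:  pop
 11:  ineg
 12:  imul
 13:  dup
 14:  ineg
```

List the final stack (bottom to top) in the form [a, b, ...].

bipush -3  -3
bipush -6  -3 -6
isub       3
pop        (empty)
bipush 12  12
bipush 11  12 11
pop        12
bipush -4  12 -4
bipush 10  12 -4 10
pop        12 -4
ineg       12 4
imul       48
dup        48 48
ineg       48 -48

[48, -48]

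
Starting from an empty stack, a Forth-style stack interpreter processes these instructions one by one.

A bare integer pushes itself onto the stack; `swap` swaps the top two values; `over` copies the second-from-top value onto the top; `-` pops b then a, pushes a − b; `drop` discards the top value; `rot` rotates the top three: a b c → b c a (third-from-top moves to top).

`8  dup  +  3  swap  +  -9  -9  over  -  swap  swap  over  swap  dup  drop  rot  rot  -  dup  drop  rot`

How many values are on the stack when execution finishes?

8    : 8
dup  : 8 8
+    : 16
3    : 16 3
swap : 3 16
+    : 19
-9   : 19 -9
-9   : 19 -9 -9
over : 19 -9 -9 -9
-    : 19 -9 0
swap : 19 0 -9
swap : 19 -9 0
over : 19 -9 0 -9
swap : 19 -9 -9 0
dup  : 19 -9 -9 0 0
drop : 19 -9 -9 0
rot  : 19 -9 0 -9
rot  : 19 0 -9 -9
-    : 19 0 0
dup  : 19 0 0 0
drop : 19 0 0
rot  : 0 0 19

3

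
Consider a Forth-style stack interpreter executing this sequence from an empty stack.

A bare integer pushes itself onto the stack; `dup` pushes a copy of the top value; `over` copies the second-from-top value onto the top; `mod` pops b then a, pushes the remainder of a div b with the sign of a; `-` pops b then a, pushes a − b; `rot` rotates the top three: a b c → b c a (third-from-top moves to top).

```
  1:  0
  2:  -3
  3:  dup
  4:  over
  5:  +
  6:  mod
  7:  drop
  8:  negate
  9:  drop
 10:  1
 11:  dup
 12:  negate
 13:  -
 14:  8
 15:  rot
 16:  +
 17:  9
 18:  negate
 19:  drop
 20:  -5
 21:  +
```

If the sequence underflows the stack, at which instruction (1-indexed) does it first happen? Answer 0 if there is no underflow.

15

0      → 0
-3     → 0 -3
dup    → 0 -3 -3
over   → 0 -3 -3 -3
+      → 0 -3 -6
mod    → 0 -3
drop   → 0
negate → 0
drop   → (empty)
1      → 1
dup    → 1 1
negate → 1 -1
-      → 2
8      → 2 8
rot  — needs 3 operands, stack has 2 → underflow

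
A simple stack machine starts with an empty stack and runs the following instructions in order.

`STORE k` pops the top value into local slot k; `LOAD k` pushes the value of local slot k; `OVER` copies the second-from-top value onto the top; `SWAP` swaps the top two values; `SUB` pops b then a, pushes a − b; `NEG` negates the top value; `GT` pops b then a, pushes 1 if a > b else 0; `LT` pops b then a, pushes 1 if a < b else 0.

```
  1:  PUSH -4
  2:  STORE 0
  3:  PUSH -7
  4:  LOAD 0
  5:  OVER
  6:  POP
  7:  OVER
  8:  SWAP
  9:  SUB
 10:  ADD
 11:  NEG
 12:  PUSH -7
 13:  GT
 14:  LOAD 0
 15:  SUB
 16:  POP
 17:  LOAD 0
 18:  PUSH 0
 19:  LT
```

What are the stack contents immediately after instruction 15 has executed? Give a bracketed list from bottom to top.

[5]

PUSH -4 → -4
STORE 0 → (empty)
PUSH -7 → -7
LOAD 0  → -7 -4
OVER    → -7 -4 -7
POP     → -7 -4
OVER    → -7 -4 -7
SWAP    → -7 -7 -4
SUB     → -7 -3
ADD     → -10
NEG     → 10
PUSH -7 → 10 -7
GT      → 1
LOAD 0  → 1 -4
SUB     → 5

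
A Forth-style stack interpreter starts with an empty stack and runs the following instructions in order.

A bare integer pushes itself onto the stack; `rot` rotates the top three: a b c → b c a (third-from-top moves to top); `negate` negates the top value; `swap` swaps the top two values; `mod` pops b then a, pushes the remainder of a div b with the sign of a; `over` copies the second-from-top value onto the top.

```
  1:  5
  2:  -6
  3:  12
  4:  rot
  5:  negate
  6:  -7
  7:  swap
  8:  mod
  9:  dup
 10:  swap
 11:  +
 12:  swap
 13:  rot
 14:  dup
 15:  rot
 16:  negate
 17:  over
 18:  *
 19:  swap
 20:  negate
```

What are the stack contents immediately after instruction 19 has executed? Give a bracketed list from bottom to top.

[-4, -6, 72, -6]

5       5
-6      5 -6
12      5 -6 12
rot     -6 12 5
negate  -6 12 -5
-7      -6 12 -5 -7
swap    -6 12 -7 -5
mod     -6 12 -2
dup     -6 12 -2 -2
swap    -6 12 -2 -2
+       -6 12 -4
swap    -6 -4 12
rot     -4 12 -6
dup     -4 12 -6 -6
rot     -4 -6 -6 12
negate  -4 -6 -6 -12
over    -4 -6 -6 -12 -6
*       -4 -6 -6 72
swap    -4 -6 72 -6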